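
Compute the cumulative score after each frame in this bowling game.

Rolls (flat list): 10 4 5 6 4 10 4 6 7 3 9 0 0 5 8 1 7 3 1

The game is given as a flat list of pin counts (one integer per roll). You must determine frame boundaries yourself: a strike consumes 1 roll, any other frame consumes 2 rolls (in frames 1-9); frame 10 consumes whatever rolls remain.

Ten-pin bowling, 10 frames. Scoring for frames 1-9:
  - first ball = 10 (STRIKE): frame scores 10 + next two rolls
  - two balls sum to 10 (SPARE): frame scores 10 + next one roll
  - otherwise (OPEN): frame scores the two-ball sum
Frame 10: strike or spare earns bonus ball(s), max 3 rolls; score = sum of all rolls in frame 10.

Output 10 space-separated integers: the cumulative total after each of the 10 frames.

Answer: 19 28 48 68 85 104 113 118 127 138

Derivation:
Frame 1: STRIKE. 10 + next two rolls (4+5) = 19. Cumulative: 19
Frame 2: OPEN (4+5=9). Cumulative: 28
Frame 3: SPARE (6+4=10). 10 + next roll (10) = 20. Cumulative: 48
Frame 4: STRIKE. 10 + next two rolls (4+6) = 20. Cumulative: 68
Frame 5: SPARE (4+6=10). 10 + next roll (7) = 17. Cumulative: 85
Frame 6: SPARE (7+3=10). 10 + next roll (9) = 19. Cumulative: 104
Frame 7: OPEN (9+0=9). Cumulative: 113
Frame 8: OPEN (0+5=5). Cumulative: 118
Frame 9: OPEN (8+1=9). Cumulative: 127
Frame 10: SPARE. Sum of all frame-10 rolls (7+3+1) = 11. Cumulative: 138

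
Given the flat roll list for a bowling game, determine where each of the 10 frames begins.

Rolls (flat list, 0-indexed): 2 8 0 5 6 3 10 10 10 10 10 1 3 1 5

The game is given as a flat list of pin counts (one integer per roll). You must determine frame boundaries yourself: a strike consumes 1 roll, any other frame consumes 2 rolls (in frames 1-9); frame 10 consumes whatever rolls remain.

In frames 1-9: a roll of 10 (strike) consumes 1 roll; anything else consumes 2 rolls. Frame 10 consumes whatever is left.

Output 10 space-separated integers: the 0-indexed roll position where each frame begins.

Answer: 0 2 4 6 7 8 9 10 11 13

Derivation:
Frame 1 starts at roll index 0: rolls=2,8 (sum=10), consumes 2 rolls
Frame 2 starts at roll index 2: rolls=0,5 (sum=5), consumes 2 rolls
Frame 3 starts at roll index 4: rolls=6,3 (sum=9), consumes 2 rolls
Frame 4 starts at roll index 6: roll=10 (strike), consumes 1 roll
Frame 5 starts at roll index 7: roll=10 (strike), consumes 1 roll
Frame 6 starts at roll index 8: roll=10 (strike), consumes 1 roll
Frame 7 starts at roll index 9: roll=10 (strike), consumes 1 roll
Frame 8 starts at roll index 10: roll=10 (strike), consumes 1 roll
Frame 9 starts at roll index 11: rolls=1,3 (sum=4), consumes 2 rolls
Frame 10 starts at roll index 13: 2 remaining rolls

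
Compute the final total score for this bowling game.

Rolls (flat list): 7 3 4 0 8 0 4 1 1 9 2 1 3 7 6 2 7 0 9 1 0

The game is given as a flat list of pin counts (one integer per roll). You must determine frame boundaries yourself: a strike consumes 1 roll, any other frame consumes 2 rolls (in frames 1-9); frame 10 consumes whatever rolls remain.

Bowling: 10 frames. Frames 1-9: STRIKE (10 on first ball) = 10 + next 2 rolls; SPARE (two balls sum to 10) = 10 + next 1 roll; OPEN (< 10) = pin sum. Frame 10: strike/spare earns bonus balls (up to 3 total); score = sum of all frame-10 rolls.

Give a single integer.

Answer: 87

Derivation:
Frame 1: SPARE (7+3=10). 10 + next roll (4) = 14. Cumulative: 14
Frame 2: OPEN (4+0=4). Cumulative: 18
Frame 3: OPEN (8+0=8). Cumulative: 26
Frame 4: OPEN (4+1=5). Cumulative: 31
Frame 5: SPARE (1+9=10). 10 + next roll (2) = 12. Cumulative: 43
Frame 6: OPEN (2+1=3). Cumulative: 46
Frame 7: SPARE (3+7=10). 10 + next roll (6) = 16. Cumulative: 62
Frame 8: OPEN (6+2=8). Cumulative: 70
Frame 9: OPEN (7+0=7). Cumulative: 77
Frame 10: SPARE. Sum of all frame-10 rolls (9+1+0) = 10. Cumulative: 87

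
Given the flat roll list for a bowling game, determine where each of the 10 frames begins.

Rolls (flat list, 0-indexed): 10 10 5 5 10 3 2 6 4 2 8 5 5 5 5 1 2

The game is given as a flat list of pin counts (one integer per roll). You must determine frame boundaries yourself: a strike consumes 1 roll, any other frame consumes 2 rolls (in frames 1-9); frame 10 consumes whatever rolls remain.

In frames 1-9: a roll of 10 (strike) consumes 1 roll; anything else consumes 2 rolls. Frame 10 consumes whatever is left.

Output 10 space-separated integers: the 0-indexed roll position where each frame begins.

Frame 1 starts at roll index 0: roll=10 (strike), consumes 1 roll
Frame 2 starts at roll index 1: roll=10 (strike), consumes 1 roll
Frame 3 starts at roll index 2: rolls=5,5 (sum=10), consumes 2 rolls
Frame 4 starts at roll index 4: roll=10 (strike), consumes 1 roll
Frame 5 starts at roll index 5: rolls=3,2 (sum=5), consumes 2 rolls
Frame 6 starts at roll index 7: rolls=6,4 (sum=10), consumes 2 rolls
Frame 7 starts at roll index 9: rolls=2,8 (sum=10), consumes 2 rolls
Frame 8 starts at roll index 11: rolls=5,5 (sum=10), consumes 2 rolls
Frame 9 starts at roll index 13: rolls=5,5 (sum=10), consumes 2 rolls
Frame 10 starts at roll index 15: 2 remaining rolls

Answer: 0 1 2 4 5 7 9 11 13 15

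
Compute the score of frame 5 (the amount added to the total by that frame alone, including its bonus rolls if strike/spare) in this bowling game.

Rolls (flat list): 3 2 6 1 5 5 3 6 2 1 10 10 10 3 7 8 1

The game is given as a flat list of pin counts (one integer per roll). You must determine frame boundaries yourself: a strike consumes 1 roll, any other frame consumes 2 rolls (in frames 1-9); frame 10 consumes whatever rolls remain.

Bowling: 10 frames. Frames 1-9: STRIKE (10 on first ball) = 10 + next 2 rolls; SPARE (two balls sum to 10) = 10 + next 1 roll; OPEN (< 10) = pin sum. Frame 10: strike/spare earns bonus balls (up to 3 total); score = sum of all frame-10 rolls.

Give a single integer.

Answer: 3

Derivation:
Frame 1: OPEN (3+2=5). Cumulative: 5
Frame 2: OPEN (6+1=7). Cumulative: 12
Frame 3: SPARE (5+5=10). 10 + next roll (3) = 13. Cumulative: 25
Frame 4: OPEN (3+6=9). Cumulative: 34
Frame 5: OPEN (2+1=3). Cumulative: 37
Frame 6: STRIKE. 10 + next two rolls (10+10) = 30. Cumulative: 67
Frame 7: STRIKE. 10 + next two rolls (10+3) = 23. Cumulative: 90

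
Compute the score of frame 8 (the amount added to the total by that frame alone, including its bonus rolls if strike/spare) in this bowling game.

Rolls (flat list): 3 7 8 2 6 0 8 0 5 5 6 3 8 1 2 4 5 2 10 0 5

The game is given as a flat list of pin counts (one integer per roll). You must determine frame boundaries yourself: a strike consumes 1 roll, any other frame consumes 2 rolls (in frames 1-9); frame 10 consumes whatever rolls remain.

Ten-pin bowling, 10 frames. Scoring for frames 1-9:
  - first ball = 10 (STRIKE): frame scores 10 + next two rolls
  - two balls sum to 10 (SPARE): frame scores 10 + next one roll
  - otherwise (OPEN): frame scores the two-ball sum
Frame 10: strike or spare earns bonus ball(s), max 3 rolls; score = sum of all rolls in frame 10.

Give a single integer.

Answer: 6

Derivation:
Frame 1: SPARE (3+7=10). 10 + next roll (8) = 18. Cumulative: 18
Frame 2: SPARE (8+2=10). 10 + next roll (6) = 16. Cumulative: 34
Frame 3: OPEN (6+0=6). Cumulative: 40
Frame 4: OPEN (8+0=8). Cumulative: 48
Frame 5: SPARE (5+5=10). 10 + next roll (6) = 16. Cumulative: 64
Frame 6: OPEN (6+3=9). Cumulative: 73
Frame 7: OPEN (8+1=9). Cumulative: 82
Frame 8: OPEN (2+4=6). Cumulative: 88
Frame 9: OPEN (5+2=7). Cumulative: 95
Frame 10: STRIKE. Sum of all frame-10 rolls (10+0+5) = 15. Cumulative: 110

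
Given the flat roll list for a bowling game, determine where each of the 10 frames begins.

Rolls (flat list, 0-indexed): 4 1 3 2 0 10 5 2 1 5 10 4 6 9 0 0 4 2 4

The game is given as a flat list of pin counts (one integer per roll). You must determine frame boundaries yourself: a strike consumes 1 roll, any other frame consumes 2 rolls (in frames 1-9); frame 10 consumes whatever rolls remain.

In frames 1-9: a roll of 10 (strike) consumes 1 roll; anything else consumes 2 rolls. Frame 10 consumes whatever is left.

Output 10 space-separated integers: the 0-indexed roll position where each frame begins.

Answer: 0 2 4 6 8 10 11 13 15 17

Derivation:
Frame 1 starts at roll index 0: rolls=4,1 (sum=5), consumes 2 rolls
Frame 2 starts at roll index 2: rolls=3,2 (sum=5), consumes 2 rolls
Frame 3 starts at roll index 4: rolls=0,10 (sum=10), consumes 2 rolls
Frame 4 starts at roll index 6: rolls=5,2 (sum=7), consumes 2 rolls
Frame 5 starts at roll index 8: rolls=1,5 (sum=6), consumes 2 rolls
Frame 6 starts at roll index 10: roll=10 (strike), consumes 1 roll
Frame 7 starts at roll index 11: rolls=4,6 (sum=10), consumes 2 rolls
Frame 8 starts at roll index 13: rolls=9,0 (sum=9), consumes 2 rolls
Frame 9 starts at roll index 15: rolls=0,4 (sum=4), consumes 2 rolls
Frame 10 starts at roll index 17: 2 remaining rolls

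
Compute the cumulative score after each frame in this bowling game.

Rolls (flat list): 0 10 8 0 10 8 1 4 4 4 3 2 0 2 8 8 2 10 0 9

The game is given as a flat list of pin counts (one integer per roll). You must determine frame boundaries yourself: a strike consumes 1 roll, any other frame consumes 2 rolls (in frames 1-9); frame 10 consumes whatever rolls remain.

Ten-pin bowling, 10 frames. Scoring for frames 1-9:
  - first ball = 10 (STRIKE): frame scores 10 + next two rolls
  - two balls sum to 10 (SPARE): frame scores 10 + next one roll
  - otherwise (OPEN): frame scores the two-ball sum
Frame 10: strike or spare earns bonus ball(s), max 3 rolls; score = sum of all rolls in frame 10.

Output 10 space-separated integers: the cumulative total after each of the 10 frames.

Answer: 18 26 45 54 62 69 71 89 109 128

Derivation:
Frame 1: SPARE (0+10=10). 10 + next roll (8) = 18. Cumulative: 18
Frame 2: OPEN (8+0=8). Cumulative: 26
Frame 3: STRIKE. 10 + next two rolls (8+1) = 19. Cumulative: 45
Frame 4: OPEN (8+1=9). Cumulative: 54
Frame 5: OPEN (4+4=8). Cumulative: 62
Frame 6: OPEN (4+3=7). Cumulative: 69
Frame 7: OPEN (2+0=2). Cumulative: 71
Frame 8: SPARE (2+8=10). 10 + next roll (8) = 18. Cumulative: 89
Frame 9: SPARE (8+2=10). 10 + next roll (10) = 20. Cumulative: 109
Frame 10: STRIKE. Sum of all frame-10 rolls (10+0+9) = 19. Cumulative: 128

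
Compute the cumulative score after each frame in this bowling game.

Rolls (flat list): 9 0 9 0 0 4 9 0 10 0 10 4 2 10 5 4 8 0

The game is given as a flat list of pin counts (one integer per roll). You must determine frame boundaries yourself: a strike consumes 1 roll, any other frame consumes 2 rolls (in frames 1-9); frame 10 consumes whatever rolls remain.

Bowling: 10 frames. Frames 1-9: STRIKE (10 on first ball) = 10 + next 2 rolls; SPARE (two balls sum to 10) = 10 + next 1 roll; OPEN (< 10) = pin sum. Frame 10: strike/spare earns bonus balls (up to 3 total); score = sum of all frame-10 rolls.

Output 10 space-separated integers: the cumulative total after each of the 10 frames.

Frame 1: OPEN (9+0=9). Cumulative: 9
Frame 2: OPEN (9+0=9). Cumulative: 18
Frame 3: OPEN (0+4=4). Cumulative: 22
Frame 4: OPEN (9+0=9). Cumulative: 31
Frame 5: STRIKE. 10 + next two rolls (0+10) = 20. Cumulative: 51
Frame 6: SPARE (0+10=10). 10 + next roll (4) = 14. Cumulative: 65
Frame 7: OPEN (4+2=6). Cumulative: 71
Frame 8: STRIKE. 10 + next two rolls (5+4) = 19. Cumulative: 90
Frame 9: OPEN (5+4=9). Cumulative: 99
Frame 10: OPEN. Sum of all frame-10 rolls (8+0) = 8. Cumulative: 107

Answer: 9 18 22 31 51 65 71 90 99 107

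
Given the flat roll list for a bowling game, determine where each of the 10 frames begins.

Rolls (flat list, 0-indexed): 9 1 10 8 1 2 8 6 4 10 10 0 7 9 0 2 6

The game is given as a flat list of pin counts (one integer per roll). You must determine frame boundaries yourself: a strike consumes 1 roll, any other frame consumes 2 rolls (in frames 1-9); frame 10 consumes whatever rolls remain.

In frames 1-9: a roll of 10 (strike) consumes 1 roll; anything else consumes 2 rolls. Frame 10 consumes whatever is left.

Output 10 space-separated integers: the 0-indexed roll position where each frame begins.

Answer: 0 2 3 5 7 9 10 11 13 15

Derivation:
Frame 1 starts at roll index 0: rolls=9,1 (sum=10), consumes 2 rolls
Frame 2 starts at roll index 2: roll=10 (strike), consumes 1 roll
Frame 3 starts at roll index 3: rolls=8,1 (sum=9), consumes 2 rolls
Frame 4 starts at roll index 5: rolls=2,8 (sum=10), consumes 2 rolls
Frame 5 starts at roll index 7: rolls=6,4 (sum=10), consumes 2 rolls
Frame 6 starts at roll index 9: roll=10 (strike), consumes 1 roll
Frame 7 starts at roll index 10: roll=10 (strike), consumes 1 roll
Frame 8 starts at roll index 11: rolls=0,7 (sum=7), consumes 2 rolls
Frame 9 starts at roll index 13: rolls=9,0 (sum=9), consumes 2 rolls
Frame 10 starts at roll index 15: 2 remaining rolls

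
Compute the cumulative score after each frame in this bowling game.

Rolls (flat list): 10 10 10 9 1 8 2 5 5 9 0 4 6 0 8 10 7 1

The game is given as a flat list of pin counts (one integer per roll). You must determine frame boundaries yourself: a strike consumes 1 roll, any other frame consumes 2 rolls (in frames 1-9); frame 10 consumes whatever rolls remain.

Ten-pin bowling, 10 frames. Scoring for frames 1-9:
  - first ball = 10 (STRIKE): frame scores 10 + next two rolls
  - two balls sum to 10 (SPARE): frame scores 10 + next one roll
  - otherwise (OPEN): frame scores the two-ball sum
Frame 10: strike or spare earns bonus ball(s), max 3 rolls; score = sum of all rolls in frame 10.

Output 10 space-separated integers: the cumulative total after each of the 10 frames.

Answer: 30 59 79 97 112 131 140 150 158 176

Derivation:
Frame 1: STRIKE. 10 + next two rolls (10+10) = 30. Cumulative: 30
Frame 2: STRIKE. 10 + next two rolls (10+9) = 29. Cumulative: 59
Frame 3: STRIKE. 10 + next two rolls (9+1) = 20. Cumulative: 79
Frame 4: SPARE (9+1=10). 10 + next roll (8) = 18. Cumulative: 97
Frame 5: SPARE (8+2=10). 10 + next roll (5) = 15. Cumulative: 112
Frame 6: SPARE (5+5=10). 10 + next roll (9) = 19. Cumulative: 131
Frame 7: OPEN (9+0=9). Cumulative: 140
Frame 8: SPARE (4+6=10). 10 + next roll (0) = 10. Cumulative: 150
Frame 9: OPEN (0+8=8). Cumulative: 158
Frame 10: STRIKE. Sum of all frame-10 rolls (10+7+1) = 18. Cumulative: 176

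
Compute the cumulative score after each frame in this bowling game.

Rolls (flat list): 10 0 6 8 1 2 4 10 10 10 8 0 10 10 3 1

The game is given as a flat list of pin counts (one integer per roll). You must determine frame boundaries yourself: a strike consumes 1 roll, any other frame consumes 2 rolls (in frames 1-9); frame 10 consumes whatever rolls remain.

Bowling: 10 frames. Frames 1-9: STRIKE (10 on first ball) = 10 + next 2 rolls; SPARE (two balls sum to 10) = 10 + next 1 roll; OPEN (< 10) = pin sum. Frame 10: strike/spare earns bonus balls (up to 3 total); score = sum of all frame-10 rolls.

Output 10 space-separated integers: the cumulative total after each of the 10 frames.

Frame 1: STRIKE. 10 + next two rolls (0+6) = 16. Cumulative: 16
Frame 2: OPEN (0+6=6). Cumulative: 22
Frame 3: OPEN (8+1=9). Cumulative: 31
Frame 4: OPEN (2+4=6). Cumulative: 37
Frame 5: STRIKE. 10 + next two rolls (10+10) = 30. Cumulative: 67
Frame 6: STRIKE. 10 + next two rolls (10+8) = 28. Cumulative: 95
Frame 7: STRIKE. 10 + next two rolls (8+0) = 18. Cumulative: 113
Frame 8: OPEN (8+0=8). Cumulative: 121
Frame 9: STRIKE. 10 + next two rolls (10+3) = 23. Cumulative: 144
Frame 10: STRIKE. Sum of all frame-10 rolls (10+3+1) = 14. Cumulative: 158

Answer: 16 22 31 37 67 95 113 121 144 158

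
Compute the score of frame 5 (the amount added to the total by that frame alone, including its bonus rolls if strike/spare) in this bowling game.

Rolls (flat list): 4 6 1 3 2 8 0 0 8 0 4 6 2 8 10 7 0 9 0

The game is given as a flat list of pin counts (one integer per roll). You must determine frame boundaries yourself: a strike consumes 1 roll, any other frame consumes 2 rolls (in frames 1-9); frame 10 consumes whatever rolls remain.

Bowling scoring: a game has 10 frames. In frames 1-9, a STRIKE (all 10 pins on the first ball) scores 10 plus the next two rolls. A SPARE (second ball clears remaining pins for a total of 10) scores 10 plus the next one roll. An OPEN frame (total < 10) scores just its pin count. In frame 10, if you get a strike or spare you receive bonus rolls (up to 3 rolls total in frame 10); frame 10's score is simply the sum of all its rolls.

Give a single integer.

Answer: 8

Derivation:
Frame 1: SPARE (4+6=10). 10 + next roll (1) = 11. Cumulative: 11
Frame 2: OPEN (1+3=4). Cumulative: 15
Frame 3: SPARE (2+8=10). 10 + next roll (0) = 10. Cumulative: 25
Frame 4: OPEN (0+0=0). Cumulative: 25
Frame 5: OPEN (8+0=8). Cumulative: 33
Frame 6: SPARE (4+6=10). 10 + next roll (2) = 12. Cumulative: 45
Frame 7: SPARE (2+8=10). 10 + next roll (10) = 20. Cumulative: 65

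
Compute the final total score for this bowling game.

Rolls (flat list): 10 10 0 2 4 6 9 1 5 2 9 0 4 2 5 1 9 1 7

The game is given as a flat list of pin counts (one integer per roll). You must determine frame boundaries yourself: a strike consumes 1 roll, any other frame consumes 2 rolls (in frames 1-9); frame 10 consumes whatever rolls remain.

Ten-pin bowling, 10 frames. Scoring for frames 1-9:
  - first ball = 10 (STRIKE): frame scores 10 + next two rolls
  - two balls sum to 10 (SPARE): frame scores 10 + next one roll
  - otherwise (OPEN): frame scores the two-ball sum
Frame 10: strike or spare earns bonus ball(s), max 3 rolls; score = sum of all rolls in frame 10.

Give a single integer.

Answer: 113

Derivation:
Frame 1: STRIKE. 10 + next two rolls (10+0) = 20. Cumulative: 20
Frame 2: STRIKE. 10 + next two rolls (0+2) = 12. Cumulative: 32
Frame 3: OPEN (0+2=2). Cumulative: 34
Frame 4: SPARE (4+6=10). 10 + next roll (9) = 19. Cumulative: 53
Frame 5: SPARE (9+1=10). 10 + next roll (5) = 15. Cumulative: 68
Frame 6: OPEN (5+2=7). Cumulative: 75
Frame 7: OPEN (9+0=9). Cumulative: 84
Frame 8: OPEN (4+2=6). Cumulative: 90
Frame 9: OPEN (5+1=6). Cumulative: 96
Frame 10: SPARE. Sum of all frame-10 rolls (9+1+7) = 17. Cumulative: 113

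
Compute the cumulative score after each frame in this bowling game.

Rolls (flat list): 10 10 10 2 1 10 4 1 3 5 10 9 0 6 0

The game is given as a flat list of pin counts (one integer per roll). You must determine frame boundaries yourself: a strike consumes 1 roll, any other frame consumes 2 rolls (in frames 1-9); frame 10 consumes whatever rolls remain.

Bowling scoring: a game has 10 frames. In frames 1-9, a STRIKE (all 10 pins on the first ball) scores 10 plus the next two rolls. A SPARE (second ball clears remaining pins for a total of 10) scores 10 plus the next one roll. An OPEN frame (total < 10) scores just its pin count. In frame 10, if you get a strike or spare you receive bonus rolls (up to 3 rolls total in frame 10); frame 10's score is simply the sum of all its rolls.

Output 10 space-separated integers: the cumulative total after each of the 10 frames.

Answer: 30 52 65 68 83 88 96 115 124 130

Derivation:
Frame 1: STRIKE. 10 + next two rolls (10+10) = 30. Cumulative: 30
Frame 2: STRIKE. 10 + next two rolls (10+2) = 22. Cumulative: 52
Frame 3: STRIKE. 10 + next two rolls (2+1) = 13. Cumulative: 65
Frame 4: OPEN (2+1=3). Cumulative: 68
Frame 5: STRIKE. 10 + next two rolls (4+1) = 15. Cumulative: 83
Frame 6: OPEN (4+1=5). Cumulative: 88
Frame 7: OPEN (3+5=8). Cumulative: 96
Frame 8: STRIKE. 10 + next two rolls (9+0) = 19. Cumulative: 115
Frame 9: OPEN (9+0=9). Cumulative: 124
Frame 10: OPEN. Sum of all frame-10 rolls (6+0) = 6. Cumulative: 130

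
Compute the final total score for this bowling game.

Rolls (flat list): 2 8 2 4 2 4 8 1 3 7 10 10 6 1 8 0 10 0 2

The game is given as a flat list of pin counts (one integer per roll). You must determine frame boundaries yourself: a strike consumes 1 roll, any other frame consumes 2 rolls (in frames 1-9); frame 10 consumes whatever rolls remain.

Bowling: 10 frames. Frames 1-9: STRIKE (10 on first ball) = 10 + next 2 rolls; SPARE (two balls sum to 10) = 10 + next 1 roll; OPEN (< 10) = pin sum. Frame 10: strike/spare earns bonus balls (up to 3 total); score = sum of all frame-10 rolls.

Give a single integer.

Answer: 123

Derivation:
Frame 1: SPARE (2+8=10). 10 + next roll (2) = 12. Cumulative: 12
Frame 2: OPEN (2+4=6). Cumulative: 18
Frame 3: OPEN (2+4=6). Cumulative: 24
Frame 4: OPEN (8+1=9). Cumulative: 33
Frame 5: SPARE (3+7=10). 10 + next roll (10) = 20. Cumulative: 53
Frame 6: STRIKE. 10 + next two rolls (10+6) = 26. Cumulative: 79
Frame 7: STRIKE. 10 + next two rolls (6+1) = 17. Cumulative: 96
Frame 8: OPEN (6+1=7). Cumulative: 103
Frame 9: OPEN (8+0=8). Cumulative: 111
Frame 10: STRIKE. Sum of all frame-10 rolls (10+0+2) = 12. Cumulative: 123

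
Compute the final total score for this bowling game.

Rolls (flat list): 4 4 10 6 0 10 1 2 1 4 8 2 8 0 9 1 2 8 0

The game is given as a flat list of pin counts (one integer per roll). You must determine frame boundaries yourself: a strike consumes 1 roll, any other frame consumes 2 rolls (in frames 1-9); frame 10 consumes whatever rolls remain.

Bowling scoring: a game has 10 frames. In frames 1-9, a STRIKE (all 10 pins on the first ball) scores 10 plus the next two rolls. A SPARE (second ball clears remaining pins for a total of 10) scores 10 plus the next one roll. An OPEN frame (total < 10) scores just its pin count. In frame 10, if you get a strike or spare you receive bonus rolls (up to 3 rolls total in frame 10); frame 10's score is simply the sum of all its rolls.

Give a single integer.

Answer: 99

Derivation:
Frame 1: OPEN (4+4=8). Cumulative: 8
Frame 2: STRIKE. 10 + next two rolls (6+0) = 16. Cumulative: 24
Frame 3: OPEN (6+0=6). Cumulative: 30
Frame 4: STRIKE. 10 + next two rolls (1+2) = 13. Cumulative: 43
Frame 5: OPEN (1+2=3). Cumulative: 46
Frame 6: OPEN (1+4=5). Cumulative: 51
Frame 7: SPARE (8+2=10). 10 + next roll (8) = 18. Cumulative: 69
Frame 8: OPEN (8+0=8). Cumulative: 77
Frame 9: SPARE (9+1=10). 10 + next roll (2) = 12. Cumulative: 89
Frame 10: SPARE. Sum of all frame-10 rolls (2+8+0) = 10. Cumulative: 99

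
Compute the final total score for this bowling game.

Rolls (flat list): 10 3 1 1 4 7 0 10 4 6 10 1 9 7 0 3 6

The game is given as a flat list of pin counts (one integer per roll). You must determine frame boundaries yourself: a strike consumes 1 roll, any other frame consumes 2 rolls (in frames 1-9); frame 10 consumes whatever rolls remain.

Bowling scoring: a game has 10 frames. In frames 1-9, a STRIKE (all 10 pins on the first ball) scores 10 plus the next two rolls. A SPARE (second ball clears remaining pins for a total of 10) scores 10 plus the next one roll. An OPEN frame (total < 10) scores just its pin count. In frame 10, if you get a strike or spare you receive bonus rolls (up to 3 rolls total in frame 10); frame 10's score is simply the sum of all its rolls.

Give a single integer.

Answer: 123

Derivation:
Frame 1: STRIKE. 10 + next two rolls (3+1) = 14. Cumulative: 14
Frame 2: OPEN (3+1=4). Cumulative: 18
Frame 3: OPEN (1+4=5). Cumulative: 23
Frame 4: OPEN (7+0=7). Cumulative: 30
Frame 5: STRIKE. 10 + next two rolls (4+6) = 20. Cumulative: 50
Frame 6: SPARE (4+6=10). 10 + next roll (10) = 20. Cumulative: 70
Frame 7: STRIKE. 10 + next two rolls (1+9) = 20. Cumulative: 90
Frame 8: SPARE (1+9=10). 10 + next roll (7) = 17. Cumulative: 107
Frame 9: OPEN (7+0=7). Cumulative: 114
Frame 10: OPEN. Sum of all frame-10 rolls (3+6) = 9. Cumulative: 123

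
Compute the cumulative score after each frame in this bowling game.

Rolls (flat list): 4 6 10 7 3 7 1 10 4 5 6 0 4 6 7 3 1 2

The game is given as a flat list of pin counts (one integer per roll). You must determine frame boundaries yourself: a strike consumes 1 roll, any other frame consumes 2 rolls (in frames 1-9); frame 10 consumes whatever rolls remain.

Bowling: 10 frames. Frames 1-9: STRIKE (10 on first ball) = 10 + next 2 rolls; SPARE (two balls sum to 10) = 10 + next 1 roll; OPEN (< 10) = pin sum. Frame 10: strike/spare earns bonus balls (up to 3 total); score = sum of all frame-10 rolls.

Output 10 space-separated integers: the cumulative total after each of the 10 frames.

Frame 1: SPARE (4+6=10). 10 + next roll (10) = 20. Cumulative: 20
Frame 2: STRIKE. 10 + next two rolls (7+3) = 20. Cumulative: 40
Frame 3: SPARE (7+3=10). 10 + next roll (7) = 17. Cumulative: 57
Frame 4: OPEN (7+1=8). Cumulative: 65
Frame 5: STRIKE. 10 + next two rolls (4+5) = 19. Cumulative: 84
Frame 6: OPEN (4+5=9). Cumulative: 93
Frame 7: OPEN (6+0=6). Cumulative: 99
Frame 8: SPARE (4+6=10). 10 + next roll (7) = 17. Cumulative: 116
Frame 9: SPARE (7+3=10). 10 + next roll (1) = 11. Cumulative: 127
Frame 10: OPEN. Sum of all frame-10 rolls (1+2) = 3. Cumulative: 130

Answer: 20 40 57 65 84 93 99 116 127 130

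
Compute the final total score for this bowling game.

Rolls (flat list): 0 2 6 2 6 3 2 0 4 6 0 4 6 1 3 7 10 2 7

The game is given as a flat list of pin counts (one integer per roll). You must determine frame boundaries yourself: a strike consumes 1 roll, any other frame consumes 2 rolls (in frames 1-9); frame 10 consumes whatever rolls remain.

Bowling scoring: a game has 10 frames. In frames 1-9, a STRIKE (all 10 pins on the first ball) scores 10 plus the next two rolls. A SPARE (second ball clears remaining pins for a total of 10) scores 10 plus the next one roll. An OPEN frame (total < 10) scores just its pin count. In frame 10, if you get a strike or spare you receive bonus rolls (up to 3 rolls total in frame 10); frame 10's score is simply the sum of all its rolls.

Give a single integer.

Frame 1: OPEN (0+2=2). Cumulative: 2
Frame 2: OPEN (6+2=8). Cumulative: 10
Frame 3: OPEN (6+3=9). Cumulative: 19
Frame 4: OPEN (2+0=2). Cumulative: 21
Frame 5: SPARE (4+6=10). 10 + next roll (0) = 10. Cumulative: 31
Frame 6: OPEN (0+4=4). Cumulative: 35
Frame 7: OPEN (6+1=7). Cumulative: 42
Frame 8: SPARE (3+7=10). 10 + next roll (10) = 20. Cumulative: 62
Frame 9: STRIKE. 10 + next two rolls (2+7) = 19. Cumulative: 81
Frame 10: OPEN. Sum of all frame-10 rolls (2+7) = 9. Cumulative: 90

Answer: 90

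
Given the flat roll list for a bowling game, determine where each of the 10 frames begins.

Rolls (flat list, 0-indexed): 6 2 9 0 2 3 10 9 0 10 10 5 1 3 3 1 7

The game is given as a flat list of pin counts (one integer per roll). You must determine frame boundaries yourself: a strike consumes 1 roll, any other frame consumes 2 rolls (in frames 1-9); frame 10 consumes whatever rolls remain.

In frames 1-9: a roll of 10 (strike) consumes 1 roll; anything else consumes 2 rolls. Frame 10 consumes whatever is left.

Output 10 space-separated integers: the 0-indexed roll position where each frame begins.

Answer: 0 2 4 6 7 9 10 11 13 15

Derivation:
Frame 1 starts at roll index 0: rolls=6,2 (sum=8), consumes 2 rolls
Frame 2 starts at roll index 2: rolls=9,0 (sum=9), consumes 2 rolls
Frame 3 starts at roll index 4: rolls=2,3 (sum=5), consumes 2 rolls
Frame 4 starts at roll index 6: roll=10 (strike), consumes 1 roll
Frame 5 starts at roll index 7: rolls=9,0 (sum=9), consumes 2 rolls
Frame 6 starts at roll index 9: roll=10 (strike), consumes 1 roll
Frame 7 starts at roll index 10: roll=10 (strike), consumes 1 roll
Frame 8 starts at roll index 11: rolls=5,1 (sum=6), consumes 2 rolls
Frame 9 starts at roll index 13: rolls=3,3 (sum=6), consumes 2 rolls
Frame 10 starts at roll index 15: 2 remaining rolls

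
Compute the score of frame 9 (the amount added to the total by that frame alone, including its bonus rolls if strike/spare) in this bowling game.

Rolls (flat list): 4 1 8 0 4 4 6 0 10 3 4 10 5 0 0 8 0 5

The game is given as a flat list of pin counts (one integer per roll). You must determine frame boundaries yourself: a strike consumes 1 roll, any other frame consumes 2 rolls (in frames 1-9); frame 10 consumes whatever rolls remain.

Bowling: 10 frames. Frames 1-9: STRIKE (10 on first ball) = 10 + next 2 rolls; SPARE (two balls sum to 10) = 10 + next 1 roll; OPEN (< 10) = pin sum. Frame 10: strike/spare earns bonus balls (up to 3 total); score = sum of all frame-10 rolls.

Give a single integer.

Answer: 8

Derivation:
Frame 1: OPEN (4+1=5). Cumulative: 5
Frame 2: OPEN (8+0=8). Cumulative: 13
Frame 3: OPEN (4+4=8). Cumulative: 21
Frame 4: OPEN (6+0=6). Cumulative: 27
Frame 5: STRIKE. 10 + next two rolls (3+4) = 17. Cumulative: 44
Frame 6: OPEN (3+4=7). Cumulative: 51
Frame 7: STRIKE. 10 + next two rolls (5+0) = 15. Cumulative: 66
Frame 8: OPEN (5+0=5). Cumulative: 71
Frame 9: OPEN (0+8=8). Cumulative: 79
Frame 10: OPEN. Sum of all frame-10 rolls (0+5) = 5. Cumulative: 84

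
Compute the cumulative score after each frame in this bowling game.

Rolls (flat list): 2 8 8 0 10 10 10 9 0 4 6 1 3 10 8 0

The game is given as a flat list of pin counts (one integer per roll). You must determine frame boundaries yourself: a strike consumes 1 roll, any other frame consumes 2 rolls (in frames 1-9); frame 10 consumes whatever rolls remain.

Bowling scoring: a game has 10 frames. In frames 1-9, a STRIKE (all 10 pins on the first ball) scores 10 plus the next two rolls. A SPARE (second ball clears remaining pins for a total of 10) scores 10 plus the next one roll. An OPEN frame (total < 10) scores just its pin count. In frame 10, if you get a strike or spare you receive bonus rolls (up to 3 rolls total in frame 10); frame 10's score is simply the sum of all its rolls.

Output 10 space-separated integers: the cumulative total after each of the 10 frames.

Frame 1: SPARE (2+8=10). 10 + next roll (8) = 18. Cumulative: 18
Frame 2: OPEN (8+0=8). Cumulative: 26
Frame 3: STRIKE. 10 + next two rolls (10+10) = 30. Cumulative: 56
Frame 4: STRIKE. 10 + next two rolls (10+9) = 29. Cumulative: 85
Frame 5: STRIKE. 10 + next two rolls (9+0) = 19. Cumulative: 104
Frame 6: OPEN (9+0=9). Cumulative: 113
Frame 7: SPARE (4+6=10). 10 + next roll (1) = 11. Cumulative: 124
Frame 8: OPEN (1+3=4). Cumulative: 128
Frame 9: STRIKE. 10 + next two rolls (8+0) = 18. Cumulative: 146
Frame 10: OPEN. Sum of all frame-10 rolls (8+0) = 8. Cumulative: 154

Answer: 18 26 56 85 104 113 124 128 146 154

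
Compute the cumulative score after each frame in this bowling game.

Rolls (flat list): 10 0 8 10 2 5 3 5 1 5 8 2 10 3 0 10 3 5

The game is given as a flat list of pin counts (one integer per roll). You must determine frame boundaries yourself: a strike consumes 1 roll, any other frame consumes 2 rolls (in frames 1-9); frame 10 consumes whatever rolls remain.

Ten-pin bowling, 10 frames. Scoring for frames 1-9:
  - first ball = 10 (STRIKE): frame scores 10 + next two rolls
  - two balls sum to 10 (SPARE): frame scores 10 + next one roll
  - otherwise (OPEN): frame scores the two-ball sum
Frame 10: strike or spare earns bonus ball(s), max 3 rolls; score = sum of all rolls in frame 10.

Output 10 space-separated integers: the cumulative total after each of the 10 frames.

Frame 1: STRIKE. 10 + next two rolls (0+8) = 18. Cumulative: 18
Frame 2: OPEN (0+8=8). Cumulative: 26
Frame 3: STRIKE. 10 + next two rolls (2+5) = 17. Cumulative: 43
Frame 4: OPEN (2+5=7). Cumulative: 50
Frame 5: OPEN (3+5=8). Cumulative: 58
Frame 6: OPEN (1+5=6). Cumulative: 64
Frame 7: SPARE (8+2=10). 10 + next roll (10) = 20. Cumulative: 84
Frame 8: STRIKE. 10 + next two rolls (3+0) = 13. Cumulative: 97
Frame 9: OPEN (3+0=3). Cumulative: 100
Frame 10: STRIKE. Sum of all frame-10 rolls (10+3+5) = 18. Cumulative: 118

Answer: 18 26 43 50 58 64 84 97 100 118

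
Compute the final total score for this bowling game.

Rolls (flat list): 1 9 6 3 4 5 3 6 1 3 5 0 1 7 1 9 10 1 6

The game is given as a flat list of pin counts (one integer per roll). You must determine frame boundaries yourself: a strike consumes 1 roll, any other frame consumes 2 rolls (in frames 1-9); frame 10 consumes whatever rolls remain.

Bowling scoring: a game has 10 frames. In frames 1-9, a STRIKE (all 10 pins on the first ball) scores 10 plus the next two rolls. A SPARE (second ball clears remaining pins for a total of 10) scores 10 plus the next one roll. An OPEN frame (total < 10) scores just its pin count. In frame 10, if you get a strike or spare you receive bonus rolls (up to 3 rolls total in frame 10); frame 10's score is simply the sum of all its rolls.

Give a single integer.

Frame 1: SPARE (1+9=10). 10 + next roll (6) = 16. Cumulative: 16
Frame 2: OPEN (6+3=9). Cumulative: 25
Frame 3: OPEN (4+5=9). Cumulative: 34
Frame 4: OPEN (3+6=9). Cumulative: 43
Frame 5: OPEN (1+3=4). Cumulative: 47
Frame 6: OPEN (5+0=5). Cumulative: 52
Frame 7: OPEN (1+7=8). Cumulative: 60
Frame 8: SPARE (1+9=10). 10 + next roll (10) = 20. Cumulative: 80
Frame 9: STRIKE. 10 + next two rolls (1+6) = 17. Cumulative: 97
Frame 10: OPEN. Sum of all frame-10 rolls (1+6) = 7. Cumulative: 104

Answer: 104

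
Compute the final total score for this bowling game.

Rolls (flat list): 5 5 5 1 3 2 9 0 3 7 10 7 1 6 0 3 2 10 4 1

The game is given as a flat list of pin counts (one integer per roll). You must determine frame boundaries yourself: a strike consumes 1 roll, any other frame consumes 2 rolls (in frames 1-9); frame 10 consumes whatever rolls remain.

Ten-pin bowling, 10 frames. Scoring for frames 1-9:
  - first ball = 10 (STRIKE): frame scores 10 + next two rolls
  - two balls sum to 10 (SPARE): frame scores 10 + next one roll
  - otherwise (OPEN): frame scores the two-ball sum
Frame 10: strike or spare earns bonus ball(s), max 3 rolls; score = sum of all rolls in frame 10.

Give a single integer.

Frame 1: SPARE (5+5=10). 10 + next roll (5) = 15. Cumulative: 15
Frame 2: OPEN (5+1=6). Cumulative: 21
Frame 3: OPEN (3+2=5). Cumulative: 26
Frame 4: OPEN (9+0=9). Cumulative: 35
Frame 5: SPARE (3+7=10). 10 + next roll (10) = 20. Cumulative: 55
Frame 6: STRIKE. 10 + next two rolls (7+1) = 18. Cumulative: 73
Frame 7: OPEN (7+1=8). Cumulative: 81
Frame 8: OPEN (6+0=6). Cumulative: 87
Frame 9: OPEN (3+2=5). Cumulative: 92
Frame 10: STRIKE. Sum of all frame-10 rolls (10+4+1) = 15. Cumulative: 107

Answer: 107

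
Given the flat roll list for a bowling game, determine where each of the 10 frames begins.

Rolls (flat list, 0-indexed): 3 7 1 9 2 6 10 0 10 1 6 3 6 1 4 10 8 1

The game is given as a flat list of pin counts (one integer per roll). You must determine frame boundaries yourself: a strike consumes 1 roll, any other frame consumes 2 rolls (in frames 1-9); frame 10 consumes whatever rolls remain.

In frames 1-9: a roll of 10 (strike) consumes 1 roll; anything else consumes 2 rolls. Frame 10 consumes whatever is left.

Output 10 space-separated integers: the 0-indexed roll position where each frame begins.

Frame 1 starts at roll index 0: rolls=3,7 (sum=10), consumes 2 rolls
Frame 2 starts at roll index 2: rolls=1,9 (sum=10), consumes 2 rolls
Frame 3 starts at roll index 4: rolls=2,6 (sum=8), consumes 2 rolls
Frame 4 starts at roll index 6: roll=10 (strike), consumes 1 roll
Frame 5 starts at roll index 7: rolls=0,10 (sum=10), consumes 2 rolls
Frame 6 starts at roll index 9: rolls=1,6 (sum=7), consumes 2 rolls
Frame 7 starts at roll index 11: rolls=3,6 (sum=9), consumes 2 rolls
Frame 8 starts at roll index 13: rolls=1,4 (sum=5), consumes 2 rolls
Frame 9 starts at roll index 15: roll=10 (strike), consumes 1 roll
Frame 10 starts at roll index 16: 2 remaining rolls

Answer: 0 2 4 6 7 9 11 13 15 16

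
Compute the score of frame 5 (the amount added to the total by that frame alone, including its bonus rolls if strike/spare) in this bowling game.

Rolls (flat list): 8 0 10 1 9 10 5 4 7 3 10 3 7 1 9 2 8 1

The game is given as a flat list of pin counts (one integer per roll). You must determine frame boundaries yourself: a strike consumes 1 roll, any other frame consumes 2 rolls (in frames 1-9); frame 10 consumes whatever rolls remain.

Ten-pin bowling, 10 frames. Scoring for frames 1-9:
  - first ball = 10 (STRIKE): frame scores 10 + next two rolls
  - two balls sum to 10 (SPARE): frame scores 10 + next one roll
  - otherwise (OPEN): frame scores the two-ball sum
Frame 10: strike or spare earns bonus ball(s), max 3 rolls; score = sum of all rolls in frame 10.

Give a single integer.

Answer: 9

Derivation:
Frame 1: OPEN (8+0=8). Cumulative: 8
Frame 2: STRIKE. 10 + next two rolls (1+9) = 20. Cumulative: 28
Frame 3: SPARE (1+9=10). 10 + next roll (10) = 20. Cumulative: 48
Frame 4: STRIKE. 10 + next two rolls (5+4) = 19. Cumulative: 67
Frame 5: OPEN (5+4=9). Cumulative: 76
Frame 6: SPARE (7+3=10). 10 + next roll (10) = 20. Cumulative: 96
Frame 7: STRIKE. 10 + next two rolls (3+7) = 20. Cumulative: 116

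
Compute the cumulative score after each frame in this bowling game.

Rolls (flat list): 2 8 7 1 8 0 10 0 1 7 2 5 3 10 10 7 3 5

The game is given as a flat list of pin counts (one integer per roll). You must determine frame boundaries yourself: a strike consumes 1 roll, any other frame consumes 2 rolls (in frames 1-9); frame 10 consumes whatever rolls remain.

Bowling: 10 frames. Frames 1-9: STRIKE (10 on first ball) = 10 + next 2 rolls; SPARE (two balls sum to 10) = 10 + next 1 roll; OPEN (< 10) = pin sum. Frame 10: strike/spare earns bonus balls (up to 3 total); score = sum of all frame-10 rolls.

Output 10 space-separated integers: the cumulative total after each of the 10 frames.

Frame 1: SPARE (2+8=10). 10 + next roll (7) = 17. Cumulative: 17
Frame 2: OPEN (7+1=8). Cumulative: 25
Frame 3: OPEN (8+0=8). Cumulative: 33
Frame 4: STRIKE. 10 + next two rolls (0+1) = 11. Cumulative: 44
Frame 5: OPEN (0+1=1). Cumulative: 45
Frame 6: OPEN (7+2=9). Cumulative: 54
Frame 7: OPEN (5+3=8). Cumulative: 62
Frame 8: STRIKE. 10 + next two rolls (10+7) = 27. Cumulative: 89
Frame 9: STRIKE. 10 + next two rolls (7+3) = 20. Cumulative: 109
Frame 10: SPARE. Sum of all frame-10 rolls (7+3+5) = 15. Cumulative: 124

Answer: 17 25 33 44 45 54 62 89 109 124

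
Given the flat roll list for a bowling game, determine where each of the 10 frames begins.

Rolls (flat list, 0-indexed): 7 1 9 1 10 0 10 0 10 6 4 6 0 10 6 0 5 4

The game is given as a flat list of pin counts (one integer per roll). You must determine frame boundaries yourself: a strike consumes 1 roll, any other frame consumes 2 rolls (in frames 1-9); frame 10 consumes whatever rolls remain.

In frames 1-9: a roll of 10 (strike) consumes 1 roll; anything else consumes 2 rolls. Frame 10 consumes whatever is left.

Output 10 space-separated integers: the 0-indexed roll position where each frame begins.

Frame 1 starts at roll index 0: rolls=7,1 (sum=8), consumes 2 rolls
Frame 2 starts at roll index 2: rolls=9,1 (sum=10), consumes 2 rolls
Frame 3 starts at roll index 4: roll=10 (strike), consumes 1 roll
Frame 4 starts at roll index 5: rolls=0,10 (sum=10), consumes 2 rolls
Frame 5 starts at roll index 7: rolls=0,10 (sum=10), consumes 2 rolls
Frame 6 starts at roll index 9: rolls=6,4 (sum=10), consumes 2 rolls
Frame 7 starts at roll index 11: rolls=6,0 (sum=6), consumes 2 rolls
Frame 8 starts at roll index 13: roll=10 (strike), consumes 1 roll
Frame 9 starts at roll index 14: rolls=6,0 (sum=6), consumes 2 rolls
Frame 10 starts at roll index 16: 2 remaining rolls

Answer: 0 2 4 5 7 9 11 13 14 16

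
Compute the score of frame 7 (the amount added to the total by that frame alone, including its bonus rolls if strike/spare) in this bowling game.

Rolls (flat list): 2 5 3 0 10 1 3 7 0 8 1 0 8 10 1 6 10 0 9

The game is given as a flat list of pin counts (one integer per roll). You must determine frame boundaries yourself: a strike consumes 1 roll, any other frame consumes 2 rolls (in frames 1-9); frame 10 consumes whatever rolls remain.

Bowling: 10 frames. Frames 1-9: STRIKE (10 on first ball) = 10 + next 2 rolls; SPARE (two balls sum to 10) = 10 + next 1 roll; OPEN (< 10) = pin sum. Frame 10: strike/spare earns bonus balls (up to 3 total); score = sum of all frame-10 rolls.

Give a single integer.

Answer: 8

Derivation:
Frame 1: OPEN (2+5=7). Cumulative: 7
Frame 2: OPEN (3+0=3). Cumulative: 10
Frame 3: STRIKE. 10 + next two rolls (1+3) = 14. Cumulative: 24
Frame 4: OPEN (1+3=4). Cumulative: 28
Frame 5: OPEN (7+0=7). Cumulative: 35
Frame 6: OPEN (8+1=9). Cumulative: 44
Frame 7: OPEN (0+8=8). Cumulative: 52
Frame 8: STRIKE. 10 + next two rolls (1+6) = 17. Cumulative: 69
Frame 9: OPEN (1+6=7). Cumulative: 76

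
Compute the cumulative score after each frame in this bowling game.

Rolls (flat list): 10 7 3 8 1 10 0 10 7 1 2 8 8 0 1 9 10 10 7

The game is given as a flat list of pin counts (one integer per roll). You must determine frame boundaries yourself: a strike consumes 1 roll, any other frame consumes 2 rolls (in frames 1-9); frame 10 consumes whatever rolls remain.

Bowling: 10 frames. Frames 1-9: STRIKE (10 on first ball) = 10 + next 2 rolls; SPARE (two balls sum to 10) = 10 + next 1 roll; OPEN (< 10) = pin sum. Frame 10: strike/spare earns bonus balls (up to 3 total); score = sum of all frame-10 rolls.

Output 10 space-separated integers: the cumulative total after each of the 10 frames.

Answer: 20 38 47 67 84 92 110 118 138 165

Derivation:
Frame 1: STRIKE. 10 + next two rolls (7+3) = 20. Cumulative: 20
Frame 2: SPARE (7+3=10). 10 + next roll (8) = 18. Cumulative: 38
Frame 3: OPEN (8+1=9). Cumulative: 47
Frame 4: STRIKE. 10 + next two rolls (0+10) = 20. Cumulative: 67
Frame 5: SPARE (0+10=10). 10 + next roll (7) = 17. Cumulative: 84
Frame 6: OPEN (7+1=8). Cumulative: 92
Frame 7: SPARE (2+8=10). 10 + next roll (8) = 18. Cumulative: 110
Frame 8: OPEN (8+0=8). Cumulative: 118
Frame 9: SPARE (1+9=10). 10 + next roll (10) = 20. Cumulative: 138
Frame 10: STRIKE. Sum of all frame-10 rolls (10+10+7) = 27. Cumulative: 165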